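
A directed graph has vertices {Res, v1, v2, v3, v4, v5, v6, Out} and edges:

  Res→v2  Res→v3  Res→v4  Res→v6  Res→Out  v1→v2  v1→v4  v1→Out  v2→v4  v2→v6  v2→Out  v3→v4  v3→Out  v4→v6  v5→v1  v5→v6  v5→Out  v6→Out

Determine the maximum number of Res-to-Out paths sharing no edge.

4

Assign every edge capacity 1; by Menger, the answer equals the max flow.
Path Res→Out (+1); total 1.
Path Res→v2→Out (+1); total 2.
Path Res→v3→Out (+1); total 3.
Path Res→v6→Out (+1); total 4.
No residual Res→Out path; max flow = 4.
Certifying cut of size 4: {Res→Out, Res→v2, Res→v3, v6→Out}.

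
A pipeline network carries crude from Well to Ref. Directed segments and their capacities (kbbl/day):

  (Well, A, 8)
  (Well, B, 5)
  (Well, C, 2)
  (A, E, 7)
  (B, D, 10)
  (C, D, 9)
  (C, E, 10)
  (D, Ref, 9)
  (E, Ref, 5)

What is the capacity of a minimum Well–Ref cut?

12

Augment Well→A→E→Ref: bottleneck 5, flow now 5.
Augment Well→B→D→Ref: bottleneck 5, flow now 10.
Augment Well→C→D→Ref: bottleneck 2, flow now 12.
No augmenting path remains; maximum flow = 12.
By max-flow min-cut, the minimum cut capacity equals the max flow.
In the residual graph, reachable from Well: {Well, A, E}.
Min-cut edges: Well→B (5), Well→C (2), E→Ref (5); capacity 5 + 2 + 5 = 12.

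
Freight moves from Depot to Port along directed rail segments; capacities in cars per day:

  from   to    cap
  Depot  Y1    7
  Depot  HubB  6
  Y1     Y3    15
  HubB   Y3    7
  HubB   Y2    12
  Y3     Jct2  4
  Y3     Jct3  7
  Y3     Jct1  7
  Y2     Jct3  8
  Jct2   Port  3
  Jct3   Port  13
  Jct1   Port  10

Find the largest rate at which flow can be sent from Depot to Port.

13

Augment Depot→Y1→Y3→Jct2→Port: bottleneck 3, flow now 3.
Augment Depot→Y1→Y3→Jct3→Port: bottleneck 4, flow now 7.
Augment Depot→HubB→Y3→Jct3→Port: bottleneck 3, flow now 10.
Augment Depot→HubB→Y3→Jct1→Port: bottleneck 3, flow now 13.
No augmenting path remains; maximum flow = 13.
In the residual graph, reachable from Depot: {Depot}.
Min-cut edges: Depot→Y1 (7), Depot→HubB (6); capacity 7 + 6 = 13.
This cut is saturated, so no flow can exceed 13.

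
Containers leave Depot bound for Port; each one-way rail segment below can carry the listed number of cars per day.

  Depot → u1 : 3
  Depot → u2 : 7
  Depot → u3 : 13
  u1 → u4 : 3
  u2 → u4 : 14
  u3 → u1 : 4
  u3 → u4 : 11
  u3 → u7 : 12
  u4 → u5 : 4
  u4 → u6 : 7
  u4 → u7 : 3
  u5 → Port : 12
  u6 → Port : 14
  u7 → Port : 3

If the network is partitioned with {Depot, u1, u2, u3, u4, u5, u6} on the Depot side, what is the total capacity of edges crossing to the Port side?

Edges leaving {Depot, u1, u2, u3, u4, u5, u6}: u3→u7 (12), u4→u7 (3), u5→Port (12), u6→Port (14).
Cut capacity = 12 + 3 + 12 + 14 = 41.

41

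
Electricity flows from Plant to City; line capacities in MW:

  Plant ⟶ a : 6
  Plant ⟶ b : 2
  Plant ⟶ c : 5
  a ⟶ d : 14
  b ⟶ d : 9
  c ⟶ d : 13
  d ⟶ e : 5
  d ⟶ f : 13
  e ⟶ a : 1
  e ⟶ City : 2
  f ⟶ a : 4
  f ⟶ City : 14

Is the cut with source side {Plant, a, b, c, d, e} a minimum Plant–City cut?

No — its capacity is 15, but the minimum cut has capacity 13.

Given cut capacity: 13 + 2 = 15.
Augment Plant→a→d→e→City: bottleneck 2, flow now 2.
Augment Plant→a→d→f→City: bottleneck 4, flow now 6.
Augment Plant→b→d→f→City: bottleneck 2, flow now 8.
Augment Plant→c→d→f→City: bottleneck 5, flow now 13.
No augmenting path remains; maximum flow = 13.
In the residual graph, reachable from Plant: {Plant}.
Min-cut edges: Plant→a (6), Plant→b (2), Plant→c (5); capacity 6 + 2 + 5 = 13.
Cut capacity 15 exceeds the max flow 13, so it is not minimum.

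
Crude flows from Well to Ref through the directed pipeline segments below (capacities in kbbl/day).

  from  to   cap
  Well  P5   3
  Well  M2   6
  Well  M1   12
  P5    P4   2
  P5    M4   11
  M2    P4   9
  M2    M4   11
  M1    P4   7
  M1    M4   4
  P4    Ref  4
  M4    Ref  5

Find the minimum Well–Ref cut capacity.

Augment Well→P5→P4→Ref: bottleneck 2, flow now 2.
Augment Well→P5→M4→Ref: bottleneck 1, flow now 3.
Augment Well→M2→P4→Ref: bottleneck 2, flow now 5.
Augment Well→M2→M4→Ref: bottleneck 4, flow now 9.
No augmenting path remains; maximum flow = 9.
By max-flow min-cut, the minimum cut capacity equals the max flow.
In the residual graph, reachable from Well: {Well, P5, M2, M1, P4, M4}.
Min-cut edges: P4→Ref (4), M4→Ref (5); capacity 4 + 5 = 9.

9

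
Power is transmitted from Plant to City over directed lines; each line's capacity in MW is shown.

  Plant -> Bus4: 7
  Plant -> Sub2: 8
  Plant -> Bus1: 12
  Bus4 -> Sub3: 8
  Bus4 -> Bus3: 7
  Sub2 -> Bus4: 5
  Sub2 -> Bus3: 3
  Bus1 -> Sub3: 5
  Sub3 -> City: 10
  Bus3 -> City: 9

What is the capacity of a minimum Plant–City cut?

19

Augment Plant→Bus4→Sub3→City: bottleneck 7, flow now 7.
Augment Plant→Sub2→Bus3→City: bottleneck 3, flow now 10.
Augment Plant→Bus1→Sub3→City: bottleneck 3, flow now 13.
Augment Plant→Sub2→Bus4→Bus3→City: bottleneck 5, flow now 18.
Augment Plant→Bus1→Sub3→Bus4→Bus3→City: bottleneck 1, flow now 19. (uses reverse residual edge)
No augmenting path remains; maximum flow = 19.
By max-flow min-cut, the minimum cut capacity equals the max flow.
In the residual graph, reachable from Plant: {Plant, Bus4, Sub2, Bus1, Sub3, Bus3}.
Min-cut edges: Sub3→City (10), Bus3→City (9); capacity 10 + 9 = 19.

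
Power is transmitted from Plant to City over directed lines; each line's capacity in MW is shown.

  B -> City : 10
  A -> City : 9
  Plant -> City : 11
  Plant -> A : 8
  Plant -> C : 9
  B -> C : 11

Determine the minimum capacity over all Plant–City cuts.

Augment Plant→City: bottleneck 11, flow now 11.
Augment Plant→A→City: bottleneck 8, flow now 19.
No augmenting path remains; maximum flow = 19.
By max-flow min-cut, the minimum cut capacity equals the max flow.
In the residual graph, reachable from Plant: {Plant, C}.
Min-cut edges: Plant→A (8), Plant→City (11); capacity 8 + 11 = 19.

19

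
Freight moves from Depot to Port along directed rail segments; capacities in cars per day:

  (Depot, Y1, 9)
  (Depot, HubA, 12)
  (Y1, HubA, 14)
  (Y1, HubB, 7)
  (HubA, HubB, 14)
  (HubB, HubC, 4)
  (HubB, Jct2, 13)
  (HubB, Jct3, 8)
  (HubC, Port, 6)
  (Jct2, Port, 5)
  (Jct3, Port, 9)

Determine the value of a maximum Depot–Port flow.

Augment Depot→Y1→HubB→HubC→Port: bottleneck 4, flow now 4.
Augment Depot→Y1→HubB→Jct2→Port: bottleneck 3, flow now 7.
Augment Depot→HubA→HubB→Jct2→Port: bottleneck 2, flow now 9.
Augment Depot→HubA→HubB→Jct3→Port: bottleneck 8, flow now 17.
No augmenting path remains; maximum flow = 17.
In the residual graph, reachable from Depot: {Depot, Y1, HubA, HubB, Jct2}.
Min-cut edges: HubB→HubC (4), HubB→Jct3 (8), Jct2→Port (5); capacity 4 + 8 + 5 = 17.
This cut is saturated, so no flow can exceed 17.

17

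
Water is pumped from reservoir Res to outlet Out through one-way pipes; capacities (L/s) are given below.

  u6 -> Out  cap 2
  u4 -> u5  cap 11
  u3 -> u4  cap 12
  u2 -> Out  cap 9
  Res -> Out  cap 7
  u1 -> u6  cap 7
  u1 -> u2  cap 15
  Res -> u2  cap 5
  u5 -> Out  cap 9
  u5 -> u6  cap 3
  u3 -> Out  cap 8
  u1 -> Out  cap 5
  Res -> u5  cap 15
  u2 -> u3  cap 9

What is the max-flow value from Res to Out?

Augment Res→Out: bottleneck 7, flow now 7.
Augment Res→u2→Out: bottleneck 5, flow now 12.
Augment Res→u5→Out: bottleneck 9, flow now 21.
Augment Res→u5→u6→Out: bottleneck 2, flow now 23.
No augmenting path remains; maximum flow = 23.
In the residual graph, reachable from Res: {Res, u5, u6}.
Min-cut edges: Res→u2 (5), Res→Out (7), u5→Out (9), u6→Out (2); capacity 5 + 7 + 9 + 2 = 23.
This cut is saturated, so no flow can exceed 23.

23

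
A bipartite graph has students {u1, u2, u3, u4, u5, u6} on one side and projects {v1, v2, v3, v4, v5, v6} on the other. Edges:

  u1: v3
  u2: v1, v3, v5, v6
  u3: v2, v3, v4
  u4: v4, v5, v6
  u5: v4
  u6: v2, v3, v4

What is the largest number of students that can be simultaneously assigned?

Unit-capacity flow: source→left, listed edges, right→sink; max matching = max flow.
Augmenting path u1→v3 (+1); matched 1.
Augmenting path u2→v1 (+1); matched 2.
Augmenting path u3→v2 (+1); matched 3.
Augmenting path u4→v4 (+1); matched 4.
Augmenting path u5→v4→u4→v5 (+1); matched 5.
No augmenting path remains; maximum matching = 5.
König certificate: {u2, u4, v2, v3, v4} is a vertex cover of size 5 (every listed pair touches it), so no matching can be larger.

5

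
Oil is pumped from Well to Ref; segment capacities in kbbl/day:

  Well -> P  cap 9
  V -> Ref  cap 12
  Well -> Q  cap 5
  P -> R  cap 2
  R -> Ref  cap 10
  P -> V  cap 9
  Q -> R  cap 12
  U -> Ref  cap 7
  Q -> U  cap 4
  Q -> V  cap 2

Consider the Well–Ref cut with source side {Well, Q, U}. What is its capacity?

30

Edges leaving {Well, Q, U}: Well→P (9), Q→R (12), Q→V (2), U→Ref (7).
Cut capacity = 9 + 12 + 2 + 7 = 30.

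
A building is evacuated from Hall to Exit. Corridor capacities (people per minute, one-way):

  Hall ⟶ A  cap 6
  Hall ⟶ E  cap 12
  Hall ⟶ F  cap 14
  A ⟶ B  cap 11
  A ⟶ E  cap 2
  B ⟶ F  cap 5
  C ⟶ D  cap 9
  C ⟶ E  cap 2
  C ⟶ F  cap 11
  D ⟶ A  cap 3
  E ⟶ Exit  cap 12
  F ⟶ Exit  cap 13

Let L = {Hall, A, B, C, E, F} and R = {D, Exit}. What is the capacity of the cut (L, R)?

Edges leaving {Hall, A, B, C, E, F}: C→D (9), E→Exit (12), F→Exit (13).
Cut capacity = 9 + 12 + 13 = 34.

34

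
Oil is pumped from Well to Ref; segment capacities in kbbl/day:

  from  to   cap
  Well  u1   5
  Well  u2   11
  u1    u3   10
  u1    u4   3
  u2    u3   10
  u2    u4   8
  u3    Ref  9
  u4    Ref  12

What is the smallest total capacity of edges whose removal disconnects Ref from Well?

16

Augment Well→u1→u3→Ref: bottleneck 5, flow now 5.
Augment Well→u2→u3→Ref: bottleneck 4, flow now 9.
Augment Well→u2→u4→Ref: bottleneck 7, flow now 16.
No augmenting path remains; maximum flow = 16.
By max-flow min-cut, the minimum cut capacity equals the max flow.
In the residual graph, reachable from Well: {Well}.
Min-cut edges: Well→u1 (5), Well→u2 (11); capacity 5 + 11 = 16.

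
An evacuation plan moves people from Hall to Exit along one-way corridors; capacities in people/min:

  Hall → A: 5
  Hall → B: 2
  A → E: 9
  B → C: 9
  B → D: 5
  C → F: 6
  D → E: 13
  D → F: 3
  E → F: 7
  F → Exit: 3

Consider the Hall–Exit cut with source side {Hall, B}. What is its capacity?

19

Edges leaving {Hall, B}: Hall→A (5), B→C (9), B→D (5).
Cut capacity = 5 + 9 + 5 = 19.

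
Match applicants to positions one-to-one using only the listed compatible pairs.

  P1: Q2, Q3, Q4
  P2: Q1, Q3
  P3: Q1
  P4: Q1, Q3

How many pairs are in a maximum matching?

3

Unit-capacity flow: source→left, listed edges, right→sink; max matching = max flow.
Augmenting path P1→Q2 (+1); matched 1.
Augmenting path P2→Q1 (+1); matched 2.
Augmenting path P4→Q3 (+1); matched 3.
No augmenting path remains; maximum matching = 3.
König certificate: {P1, Q1, Q3} is a vertex cover of size 3 (every listed pair touches it), so no matching can be larger.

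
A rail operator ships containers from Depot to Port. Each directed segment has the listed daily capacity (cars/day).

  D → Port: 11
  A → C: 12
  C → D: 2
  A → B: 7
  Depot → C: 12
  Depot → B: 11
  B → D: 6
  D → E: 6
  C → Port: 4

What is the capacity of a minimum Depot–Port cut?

Augment Depot→C→Port: bottleneck 4, flow now 4.
Augment Depot→B→D→Port: bottleneck 6, flow now 10.
Augment Depot→C→D→Port: bottleneck 2, flow now 12.
No augmenting path remains; maximum flow = 12.
By max-flow min-cut, the minimum cut capacity equals the max flow.
In the residual graph, reachable from Depot: {Depot, B, C}.
Min-cut edges: B→D (6), C→D (2), C→Port (4); capacity 6 + 2 + 4 = 12.

12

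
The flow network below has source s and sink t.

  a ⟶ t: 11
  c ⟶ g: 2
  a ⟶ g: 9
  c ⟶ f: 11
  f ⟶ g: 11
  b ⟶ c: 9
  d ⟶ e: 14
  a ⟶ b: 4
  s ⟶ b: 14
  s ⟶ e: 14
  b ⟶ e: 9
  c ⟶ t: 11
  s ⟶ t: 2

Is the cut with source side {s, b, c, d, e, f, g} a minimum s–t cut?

No — its capacity is 13, but the minimum cut has capacity 11.

Given cut capacity: 2 + 11 = 13.
Augment s→t: bottleneck 2, flow now 2.
Augment s→b→c→t: bottleneck 9, flow now 11.
No augmenting path remains; maximum flow = 11.
In the residual graph, reachable from s: {s, b, e}.
Min-cut edges: s→t (2), b→c (9); capacity 2 + 9 = 11.
Cut capacity 13 exceeds the max flow 11, so it is not minimum.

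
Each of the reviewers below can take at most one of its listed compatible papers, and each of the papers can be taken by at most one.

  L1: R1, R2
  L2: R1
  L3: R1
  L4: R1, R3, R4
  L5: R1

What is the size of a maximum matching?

Unit-capacity flow: source→left, listed edges, right→sink; max matching = max flow.
Augmenting path L1→R1 (+1); matched 1.
Augmenting path L4→R3 (+1); matched 2.
Augmenting path L2→R1→L1→R2 (+1); matched 3.
No augmenting path remains; maximum matching = 3.
König certificate: {L1, L4, R1} is a vertex cover of size 3 (every listed pair touches it), so no matching can be larger.

3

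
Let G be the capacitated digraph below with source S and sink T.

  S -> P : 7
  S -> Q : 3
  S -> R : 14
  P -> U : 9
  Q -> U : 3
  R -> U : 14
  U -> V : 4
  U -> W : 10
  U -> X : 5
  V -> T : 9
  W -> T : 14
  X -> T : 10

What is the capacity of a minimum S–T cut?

19

Augment S→P→U→V→T: bottleneck 4, flow now 4.
Augment S→P→U→W→T: bottleneck 3, flow now 7.
Augment S→Q→U→W→T: bottleneck 3, flow now 10.
Augment S→R→U→W→T: bottleneck 4, flow now 14.
Augment S→R→U→X→T: bottleneck 5, flow now 19.
No augmenting path remains; maximum flow = 19.
By max-flow min-cut, the minimum cut capacity equals the max flow.
In the residual graph, reachable from S: {S, P, Q, R, U}.
Min-cut edges: U→V (4), U→W (10), U→X (5); capacity 4 + 10 + 5 = 19.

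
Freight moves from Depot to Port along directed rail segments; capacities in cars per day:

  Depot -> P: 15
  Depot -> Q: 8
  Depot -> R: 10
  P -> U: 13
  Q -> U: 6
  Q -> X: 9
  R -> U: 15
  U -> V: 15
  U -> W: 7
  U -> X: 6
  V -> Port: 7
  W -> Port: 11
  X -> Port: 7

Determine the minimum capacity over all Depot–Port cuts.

21

Augment Depot→Q→X→Port: bottleneck 7, flow now 7.
Augment Depot→P→U→V→Port: bottleneck 7, flow now 14.
Augment Depot→P→U→W→Port: bottleneck 6, flow now 20.
Augment Depot→Q→U→W→Port: bottleneck 1, flow now 21.
No augmenting path remains; maximum flow = 21.
By max-flow min-cut, the minimum cut capacity equals the max flow.
In the residual graph, reachable from Depot: {Depot, P, Q, R, U, V, X}.
Min-cut edges: U→W (7), V→Port (7), X→Port (7); capacity 7 + 7 + 7 = 21.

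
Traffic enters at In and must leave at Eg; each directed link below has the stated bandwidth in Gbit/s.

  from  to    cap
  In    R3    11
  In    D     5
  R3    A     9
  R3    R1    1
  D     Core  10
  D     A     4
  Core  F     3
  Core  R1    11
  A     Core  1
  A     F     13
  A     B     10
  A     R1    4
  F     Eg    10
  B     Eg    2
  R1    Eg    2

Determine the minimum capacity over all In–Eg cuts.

Augment In→R3→R1→Eg: bottleneck 1, flow now 1.
Augment In→R3→A→F→Eg: bottleneck 9, flow now 10.
Augment In→D→Core→F→Eg: bottleneck 1, flow now 11.
Augment In→D→Core→R1→Eg: bottleneck 1, flow now 12.
Augment In→D→A→B→Eg: bottleneck 2, flow now 14.
No augmenting path remains; maximum flow = 14.
By max-flow min-cut, the minimum cut capacity equals the max flow.
In the residual graph, reachable from In: {In, R3, D, Core, A, F, B, R1}.
Min-cut edges: F→Eg (10), B→Eg (2), R1→Eg (2); capacity 10 + 2 + 2 = 14.

14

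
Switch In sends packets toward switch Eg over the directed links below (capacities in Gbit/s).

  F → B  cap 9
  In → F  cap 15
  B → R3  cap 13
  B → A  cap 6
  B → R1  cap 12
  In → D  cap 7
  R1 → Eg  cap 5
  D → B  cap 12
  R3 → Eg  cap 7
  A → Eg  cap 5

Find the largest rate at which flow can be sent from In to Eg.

Augment In→F→B→A→Eg: bottleneck 5, flow now 5.
Augment In→F→B→R1→Eg: bottleneck 4, flow now 9.
Augment In→D→B→R1→Eg: bottleneck 1, flow now 10.
Augment In→D→B→R3→Eg: bottleneck 6, flow now 16.
No augmenting path remains; maximum flow = 16.
In the residual graph, reachable from In: {In, F}.
Min-cut edges: In→D (7), F→B (9); capacity 7 + 9 = 16.
This cut is saturated, so no flow can exceed 16.

16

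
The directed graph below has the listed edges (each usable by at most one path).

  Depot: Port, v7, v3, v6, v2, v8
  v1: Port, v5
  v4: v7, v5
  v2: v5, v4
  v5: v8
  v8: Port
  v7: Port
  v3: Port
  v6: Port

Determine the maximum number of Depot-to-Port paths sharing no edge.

Assign every edge capacity 1; by Menger, the answer equals the max flow.
Path Depot→Port (+1); total 1.
Path Depot→v3→Port (+1); total 2.
Path Depot→v6→Port (+1); total 3.
Path Depot→v7→Port (+1); total 4.
Path Depot→v8→Port (+1); total 5.
No residual Depot→Port path; max flow = 5.
Certifying cut of size 5: {Depot→Port, Depot→v3, Depot→v6, v7→Port, v8→Port}.

5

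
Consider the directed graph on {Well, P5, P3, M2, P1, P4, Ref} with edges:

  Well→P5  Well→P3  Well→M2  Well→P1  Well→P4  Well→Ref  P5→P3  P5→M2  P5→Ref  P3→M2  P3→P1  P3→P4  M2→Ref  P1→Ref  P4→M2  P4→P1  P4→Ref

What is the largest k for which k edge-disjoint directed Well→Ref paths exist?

5

Assign every edge capacity 1; by Menger, the answer equals the max flow.
Path Well→Ref (+1); total 1.
Path Well→P5→Ref (+1); total 2.
Path Well→M2→Ref (+1); total 3.
Path Well→P1→Ref (+1); total 4.
Path Well→P4→Ref (+1); total 5.
No residual Well→Ref path; max flow = 5.
Certifying cut of size 5: {M2→Ref, P1→Ref, P4→Ref, Well→P5, Well→Ref}.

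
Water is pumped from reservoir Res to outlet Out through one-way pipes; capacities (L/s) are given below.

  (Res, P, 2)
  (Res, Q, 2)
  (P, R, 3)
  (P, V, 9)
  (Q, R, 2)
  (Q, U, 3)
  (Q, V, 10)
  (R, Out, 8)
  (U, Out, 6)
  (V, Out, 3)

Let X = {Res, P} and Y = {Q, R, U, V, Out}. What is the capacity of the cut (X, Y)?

14

Edges leaving {Res, P}: Res→Q (2), P→R (3), P→V (9).
Cut capacity = 2 + 3 + 9 = 14.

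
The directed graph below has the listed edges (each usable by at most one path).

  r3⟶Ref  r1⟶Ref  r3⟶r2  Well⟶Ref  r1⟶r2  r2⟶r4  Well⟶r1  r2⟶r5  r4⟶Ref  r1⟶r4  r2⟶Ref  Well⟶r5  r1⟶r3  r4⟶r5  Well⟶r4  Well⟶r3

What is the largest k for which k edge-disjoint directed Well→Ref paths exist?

Assign every edge capacity 1; by Menger, the answer equals the max flow.
Path Well→Ref (+1); total 1.
Path Well→r1→Ref (+1); total 2.
Path Well→r3→Ref (+1); total 3.
Path Well→r4→Ref (+1); total 4.
No residual Well→Ref path; max flow = 4.
Certifying cut of size 4: {Well→Ref, Well→r1, Well→r3, Well→r4}.

4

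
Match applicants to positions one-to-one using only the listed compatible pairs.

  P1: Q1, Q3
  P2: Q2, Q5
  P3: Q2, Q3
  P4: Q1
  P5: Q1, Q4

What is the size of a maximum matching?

Unit-capacity flow: source→left, listed edges, right→sink; max matching = max flow.
Augmenting path P1→Q1 (+1); matched 1.
Augmenting path P2→Q2 (+1); matched 2.
Augmenting path P3→Q3 (+1); matched 3.
Augmenting path P5→Q4 (+1); matched 4.
Augmenting path P4→Q1→P1→Q3→P3→Q2→P2→Q5 (+1); matched 5.
No augmenting path remains; maximum matching = 5.
König certificate: {P1, P2, P3, P4, P5} is a vertex cover of size 5 (every listed pair touches it), so no matching can be larger.

5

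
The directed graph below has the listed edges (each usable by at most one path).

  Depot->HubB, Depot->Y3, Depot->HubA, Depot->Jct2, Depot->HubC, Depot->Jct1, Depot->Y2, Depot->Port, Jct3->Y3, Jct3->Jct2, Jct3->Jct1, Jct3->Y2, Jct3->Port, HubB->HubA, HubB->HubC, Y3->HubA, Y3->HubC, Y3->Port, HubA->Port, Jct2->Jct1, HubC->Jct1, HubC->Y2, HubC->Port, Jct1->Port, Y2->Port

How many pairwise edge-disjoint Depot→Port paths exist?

6

Assign every edge capacity 1; by Menger, the answer equals the max flow.
Path Depot→Port (+1); total 1.
Path Depot→Y3→Port (+1); total 2.
Path Depot→HubA→Port (+1); total 3.
Path Depot→HubC→Port (+1); total 4.
Path Depot→Jct1→Port (+1); total 5.
Path Depot→Y2→Port (+1); total 6.
No residual Depot→Port path; max flow = 6.
Certifying cut of size 6: {Depot→Port, Depot→Y3, HubA→Port, HubC→Port, Jct1→Port, Y2→Port}.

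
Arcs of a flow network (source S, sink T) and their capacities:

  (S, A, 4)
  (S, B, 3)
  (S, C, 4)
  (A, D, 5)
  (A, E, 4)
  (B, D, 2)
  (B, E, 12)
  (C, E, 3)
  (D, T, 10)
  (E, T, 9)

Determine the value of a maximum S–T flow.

10

Augment S→A→D→T: bottleneck 4, flow now 4.
Augment S→B→D→T: bottleneck 2, flow now 6.
Augment S→B→E→T: bottleneck 1, flow now 7.
Augment S→C→E→T: bottleneck 3, flow now 10.
No augmenting path remains; maximum flow = 10.
In the residual graph, reachable from S: {S, C}.
Min-cut edges: S→A (4), S→B (3), C→E (3); capacity 4 + 3 + 3 = 10.
This cut is saturated, so no flow can exceed 10.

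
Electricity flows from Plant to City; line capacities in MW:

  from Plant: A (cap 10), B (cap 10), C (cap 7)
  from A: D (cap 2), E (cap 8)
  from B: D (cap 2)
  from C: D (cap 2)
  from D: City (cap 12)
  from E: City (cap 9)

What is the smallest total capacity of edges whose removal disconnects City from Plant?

Augment Plant→A→D→City: bottleneck 2, flow now 2.
Augment Plant→A→E→City: bottleneck 8, flow now 10.
Augment Plant→B→D→City: bottleneck 2, flow now 12.
Augment Plant→C→D→City: bottleneck 2, flow now 14.
No augmenting path remains; maximum flow = 14.
By max-flow min-cut, the minimum cut capacity equals the max flow.
In the residual graph, reachable from Plant: {Plant, B, C}.
Min-cut edges: Plant→A (10), B→D (2), C→D (2); capacity 10 + 2 + 2 = 14.

14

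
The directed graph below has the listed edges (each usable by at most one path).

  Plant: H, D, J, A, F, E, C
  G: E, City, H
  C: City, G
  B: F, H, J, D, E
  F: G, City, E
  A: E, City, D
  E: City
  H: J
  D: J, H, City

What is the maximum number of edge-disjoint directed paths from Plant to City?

5

Assign every edge capacity 1; by Menger, the answer equals the max flow.
Path Plant→A→City (+1); total 1.
Path Plant→C→City (+1); total 2.
Path Plant→D→City (+1); total 3.
Path Plant→E→City (+1); total 4.
Path Plant→F→City (+1); total 5.
No residual Plant→City path; max flow = 5.
Certifying cut of size 5: {Plant→A, Plant→C, Plant→D, Plant→E, Plant→F}.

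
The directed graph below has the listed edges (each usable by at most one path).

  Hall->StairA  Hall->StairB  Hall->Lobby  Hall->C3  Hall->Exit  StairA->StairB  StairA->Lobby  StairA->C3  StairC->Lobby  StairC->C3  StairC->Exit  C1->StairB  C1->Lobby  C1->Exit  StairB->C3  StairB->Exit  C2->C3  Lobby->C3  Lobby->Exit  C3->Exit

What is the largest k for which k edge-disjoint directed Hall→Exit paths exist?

Assign every edge capacity 1; by Menger, the answer equals the max flow.
Path Hall→Exit (+1); total 1.
Path Hall→StairB→Exit (+1); total 2.
Path Hall→Lobby→Exit (+1); total 3.
Path Hall→C3→Exit (+1); total 4.
No residual Hall→Exit path; max flow = 4.
Certifying cut of size 4: {C3→Exit, Hall→Exit, Lobby→Exit, StairB→Exit}.

4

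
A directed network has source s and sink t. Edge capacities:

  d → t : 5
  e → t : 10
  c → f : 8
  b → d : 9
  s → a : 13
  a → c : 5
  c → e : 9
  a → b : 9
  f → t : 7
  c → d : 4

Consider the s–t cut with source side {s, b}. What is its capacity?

Edges leaving {s, b}: s→a (13), b→d (9).
Cut capacity = 13 + 9 = 22.

22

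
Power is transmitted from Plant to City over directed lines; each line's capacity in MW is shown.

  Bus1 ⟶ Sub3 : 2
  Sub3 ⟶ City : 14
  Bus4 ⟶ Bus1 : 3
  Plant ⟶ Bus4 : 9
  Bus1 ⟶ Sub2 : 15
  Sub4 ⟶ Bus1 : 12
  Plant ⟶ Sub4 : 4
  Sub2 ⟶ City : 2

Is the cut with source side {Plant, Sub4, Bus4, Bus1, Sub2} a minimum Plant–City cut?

Yes — it is a minimum cut (capacity 4).

Given cut capacity: 2 + 2 = 4.
Augment Plant→Sub4→Bus1→Sub3→City: bottleneck 2, flow now 2.
Augment Plant→Sub4→Bus1→Sub2→City: bottleneck 2, flow now 4.
No augmenting path remains; maximum flow = 4.
Cut capacity 4 equals the max flow, so it is a minimum cut.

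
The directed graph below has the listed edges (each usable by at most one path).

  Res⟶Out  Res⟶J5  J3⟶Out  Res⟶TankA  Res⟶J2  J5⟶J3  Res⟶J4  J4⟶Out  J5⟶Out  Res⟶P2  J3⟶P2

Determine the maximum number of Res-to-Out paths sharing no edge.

3

Assign every edge capacity 1; by Menger, the answer equals the max flow.
Path Res→Out (+1); total 1.
Path Res→J5→Out (+1); total 2.
Path Res→J4→Out (+1); total 3.
No residual Res→Out path; max flow = 3.
Certifying cut of size 3: {Res→J4, Res→J5, Res→Out}.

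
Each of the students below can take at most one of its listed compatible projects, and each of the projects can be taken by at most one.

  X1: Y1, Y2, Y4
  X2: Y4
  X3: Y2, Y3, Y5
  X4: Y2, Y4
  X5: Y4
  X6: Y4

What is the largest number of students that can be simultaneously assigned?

4

Unit-capacity flow: source→left, listed edges, right→sink; max matching = max flow.
Augmenting path X1→Y1 (+1); matched 1.
Augmenting path X2→Y4 (+1); matched 2.
Augmenting path X3→Y2 (+1); matched 3.
Augmenting path X4→Y2→X3→Y3 (+1); matched 4.
No augmenting path remains; maximum matching = 4.
König certificate: {X1, X3, X4, Y4} is a vertex cover of size 4 (every listed pair touches it), so no matching can be larger.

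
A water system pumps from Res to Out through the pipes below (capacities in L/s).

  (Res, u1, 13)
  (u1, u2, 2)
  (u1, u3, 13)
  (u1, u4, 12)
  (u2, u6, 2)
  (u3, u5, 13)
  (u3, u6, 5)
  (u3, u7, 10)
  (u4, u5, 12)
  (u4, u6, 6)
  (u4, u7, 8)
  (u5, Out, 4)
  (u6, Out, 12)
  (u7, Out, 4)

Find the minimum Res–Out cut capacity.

Augment Res→u1→u2→u6→Out: bottleneck 2, flow now 2.
Augment Res→u1→u3→u5→Out: bottleneck 4, flow now 6.
Augment Res→u1→u3→u6→Out: bottleneck 5, flow now 11.
Augment Res→u1→u3→u7→Out: bottleneck 2, flow now 13.
No augmenting path remains; maximum flow = 13.
By max-flow min-cut, the minimum cut capacity equals the max flow.
In the residual graph, reachable from Res: {Res}.
Min-cut edges: Res→u1 (13); capacity 13 = 13.

13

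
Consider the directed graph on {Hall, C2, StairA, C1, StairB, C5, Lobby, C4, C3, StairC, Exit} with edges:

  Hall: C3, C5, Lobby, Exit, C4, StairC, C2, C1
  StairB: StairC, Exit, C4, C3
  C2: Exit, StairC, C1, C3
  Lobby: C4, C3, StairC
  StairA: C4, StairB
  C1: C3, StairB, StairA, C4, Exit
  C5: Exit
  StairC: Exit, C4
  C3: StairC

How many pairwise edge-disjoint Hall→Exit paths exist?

5

Assign every edge capacity 1; by Menger, the answer equals the max flow.
Path Hall→Exit (+1); total 1.
Path Hall→C2→Exit (+1); total 2.
Path Hall→C1→Exit (+1); total 3.
Path Hall→C5→Exit (+1); total 4.
Path Hall→StairC→Exit (+1); total 5.
No residual Hall→Exit path; max flow = 5.
Certifying cut of size 5: {Hall→C1, Hall→C2, Hall→C5, Hall→Exit, StairC→Exit}.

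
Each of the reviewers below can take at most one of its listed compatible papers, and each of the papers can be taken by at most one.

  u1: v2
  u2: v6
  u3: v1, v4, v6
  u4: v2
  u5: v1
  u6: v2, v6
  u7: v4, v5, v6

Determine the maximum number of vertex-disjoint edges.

Unit-capacity flow: source→left, listed edges, right→sink; max matching = max flow.
Augmenting path u1→v2 (+1); matched 1.
Augmenting path u2→v6 (+1); matched 2.
Augmenting path u3→v1 (+1); matched 3.
Augmenting path u7→v4 (+1); matched 4.
Augmenting path u5→v1→u3→v4→u7→v5 (+1); matched 5.
No augmenting path remains; maximum matching = 5.
König certificate: {u3, u5, u7, v2, v6} is a vertex cover of size 5 (every listed pair touches it), so no matching can be larger.

5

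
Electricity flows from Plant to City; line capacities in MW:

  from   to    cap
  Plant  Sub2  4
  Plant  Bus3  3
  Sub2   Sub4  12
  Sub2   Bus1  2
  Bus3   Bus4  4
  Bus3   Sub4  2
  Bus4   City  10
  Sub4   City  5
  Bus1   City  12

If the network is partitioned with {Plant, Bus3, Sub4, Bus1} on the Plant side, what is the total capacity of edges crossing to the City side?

25

Edges leaving {Plant, Bus3, Sub4, Bus1}: Plant→Sub2 (4), Bus3→Bus4 (4), Sub4→City (5), Bus1→City (12).
Cut capacity = 4 + 4 + 5 + 12 = 25.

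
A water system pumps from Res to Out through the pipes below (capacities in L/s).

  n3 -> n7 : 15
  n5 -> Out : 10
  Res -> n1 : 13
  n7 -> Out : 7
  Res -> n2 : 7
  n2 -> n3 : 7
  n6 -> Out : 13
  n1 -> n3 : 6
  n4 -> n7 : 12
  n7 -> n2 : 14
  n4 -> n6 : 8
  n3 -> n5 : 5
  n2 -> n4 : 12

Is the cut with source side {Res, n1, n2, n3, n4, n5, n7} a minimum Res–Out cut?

Given cut capacity: 8 + 10 + 7 = 25.
Augment Res→n1→n3→n5→Out: bottleneck 5, flow now 5.
Augment Res→n1→n3→n7→Out: bottleneck 1, flow now 6.
Augment Res→n2→n3→n7→Out: bottleneck 6, flow now 12.
Augment Res→n2→n4→n6→Out: bottleneck 1, flow now 13.
No augmenting path remains; maximum flow = 13.
In the residual graph, reachable from Res: {Res, n1}.
Min-cut edges: Res→n2 (7), n1→n3 (6); capacity 7 + 6 = 13.
Cut capacity 25 exceeds the max flow 13, so it is not minimum.

No — its capacity is 25, but the minimum cut has capacity 13.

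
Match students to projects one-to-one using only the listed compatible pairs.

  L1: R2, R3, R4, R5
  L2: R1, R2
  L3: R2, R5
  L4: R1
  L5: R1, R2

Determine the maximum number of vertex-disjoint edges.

Unit-capacity flow: source→left, listed edges, right→sink; max matching = max flow.
Augmenting path L1→R2 (+1); matched 1.
Augmenting path L2→R1 (+1); matched 2.
Augmenting path L3→R5 (+1); matched 3.
Augmenting path L5→R2→L1→R3 (+1); matched 4.
No augmenting path remains; maximum matching = 4.
König certificate: {L1, L3, R1, R2} is a vertex cover of size 4 (every listed pair touches it), so no matching can be larger.

4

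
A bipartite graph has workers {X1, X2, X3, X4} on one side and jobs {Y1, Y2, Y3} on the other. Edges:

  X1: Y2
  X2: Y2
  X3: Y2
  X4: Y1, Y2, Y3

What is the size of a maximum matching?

Unit-capacity flow: source→left, listed edges, right→sink; max matching = max flow.
Augmenting path X1→Y2 (+1); matched 1.
Augmenting path X4→Y1 (+1); matched 2.
No augmenting path remains; maximum matching = 2.
König certificate: {X4, Y2} is a vertex cover of size 2 (every listed pair touches it), so no matching can be larger.

2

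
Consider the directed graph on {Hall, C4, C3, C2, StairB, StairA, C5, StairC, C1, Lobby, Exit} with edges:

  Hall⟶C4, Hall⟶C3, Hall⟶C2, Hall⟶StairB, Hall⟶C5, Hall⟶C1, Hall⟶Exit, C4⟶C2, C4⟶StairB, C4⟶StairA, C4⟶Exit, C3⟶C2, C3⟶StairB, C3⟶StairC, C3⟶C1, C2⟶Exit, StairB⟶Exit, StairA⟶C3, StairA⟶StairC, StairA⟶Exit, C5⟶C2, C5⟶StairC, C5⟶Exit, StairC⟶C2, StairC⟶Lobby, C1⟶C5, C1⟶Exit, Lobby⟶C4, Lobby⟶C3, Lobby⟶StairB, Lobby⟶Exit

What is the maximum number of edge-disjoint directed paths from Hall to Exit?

7

Assign every edge capacity 1; by Menger, the answer equals the max flow.
Path Hall→Exit (+1); total 1.
Path Hall→C4→Exit (+1); total 2.
Path Hall→C2→Exit (+1); total 3.
Path Hall→StairB→Exit (+1); total 4.
Path Hall→C5→Exit (+1); total 5.
Path Hall→C1→Exit (+1); total 6.
Path Hall→C3→StairC→Lobby→Exit (+1); total 7.
No residual Hall→Exit path; max flow = 7.
Certifying cut of size 7: {Hall→C1, Hall→C2, Hall→C3, Hall→C4, Hall→C5, Hall→Exit, Hall→StairB}.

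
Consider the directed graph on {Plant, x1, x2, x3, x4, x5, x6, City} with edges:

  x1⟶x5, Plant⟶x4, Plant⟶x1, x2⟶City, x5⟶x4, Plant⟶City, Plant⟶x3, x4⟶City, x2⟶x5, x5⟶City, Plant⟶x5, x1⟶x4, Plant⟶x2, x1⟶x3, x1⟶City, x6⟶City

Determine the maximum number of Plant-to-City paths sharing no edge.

Assign every edge capacity 1; by Menger, the answer equals the max flow.
Path Plant→City (+1); total 1.
Path Plant→x1→City (+1); total 2.
Path Plant→x2→City (+1); total 3.
Path Plant→x4→City (+1); total 4.
Path Plant→x5→City (+1); total 5.
No residual Plant→City path; max flow = 5.
Certifying cut of size 5: {Plant→City, Plant→x1, Plant→x2, Plant→x4, Plant→x5}.

5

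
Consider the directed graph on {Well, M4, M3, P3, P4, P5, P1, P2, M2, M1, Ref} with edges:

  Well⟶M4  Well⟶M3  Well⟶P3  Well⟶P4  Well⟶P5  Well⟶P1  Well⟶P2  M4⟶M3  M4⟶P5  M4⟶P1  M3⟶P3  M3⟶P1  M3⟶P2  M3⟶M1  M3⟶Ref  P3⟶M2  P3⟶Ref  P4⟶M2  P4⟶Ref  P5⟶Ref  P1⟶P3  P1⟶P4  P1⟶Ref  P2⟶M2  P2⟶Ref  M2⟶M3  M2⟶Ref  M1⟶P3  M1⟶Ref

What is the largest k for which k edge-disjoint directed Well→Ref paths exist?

Assign every edge capacity 1; by Menger, the answer equals the max flow.
Path Well→M3→Ref (+1); total 1.
Path Well→P3→Ref (+1); total 2.
Path Well→P4→Ref (+1); total 3.
Path Well→P5→Ref (+1); total 4.
Path Well→P1→Ref (+1); total 5.
Path Well→P2→Ref (+1); total 6.
Path Well→M4→M3→M1→Ref (+1); total 7.
No residual Well→Ref path; max flow = 7.
Certifying cut of size 7: {Well→M3, Well→M4, Well→P1, Well→P2, Well→P3, Well→P4, Well→P5}.

7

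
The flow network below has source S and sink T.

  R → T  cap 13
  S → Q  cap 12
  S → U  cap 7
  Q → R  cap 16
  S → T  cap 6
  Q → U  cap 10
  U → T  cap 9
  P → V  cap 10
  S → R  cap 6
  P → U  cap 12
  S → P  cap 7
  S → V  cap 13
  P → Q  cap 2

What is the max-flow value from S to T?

28

Augment S→T: bottleneck 6, flow now 6.
Augment S→R→T: bottleneck 6, flow now 12.
Augment S→U→T: bottleneck 7, flow now 19.
Augment S→P→U→T: bottleneck 2, flow now 21.
Augment S→Q→R→T: bottleneck 7, flow now 28.
No augmenting path remains; maximum flow = 28.
In the residual graph, reachable from S: {S, P, Q, R, U, V}.
Min-cut edges: S→T (6), R→T (13), U→T (9); capacity 6 + 13 + 9 = 28.
This cut is saturated, so no flow can exceed 28.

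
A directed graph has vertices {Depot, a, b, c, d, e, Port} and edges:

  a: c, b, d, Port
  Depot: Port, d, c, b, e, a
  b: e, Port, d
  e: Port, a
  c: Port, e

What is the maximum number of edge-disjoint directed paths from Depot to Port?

5

Assign every edge capacity 1; by Menger, the answer equals the max flow.
Path Depot→Port (+1); total 1.
Path Depot→a→Port (+1); total 2.
Path Depot→b→Port (+1); total 3.
Path Depot→c→Port (+1); total 4.
Path Depot→e→Port (+1); total 5.
No residual Depot→Port path; max flow = 5.
Certifying cut of size 5: {Depot→Port, Depot→a, Depot→b, Depot→c, Depot→e}.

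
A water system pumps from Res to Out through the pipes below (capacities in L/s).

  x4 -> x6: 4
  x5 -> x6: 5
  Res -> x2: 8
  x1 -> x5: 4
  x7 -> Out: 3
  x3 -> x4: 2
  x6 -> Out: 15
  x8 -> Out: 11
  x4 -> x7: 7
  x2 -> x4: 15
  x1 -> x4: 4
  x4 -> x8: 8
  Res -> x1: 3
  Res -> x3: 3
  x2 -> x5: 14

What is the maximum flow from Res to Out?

13

Augment Res→x1→x4→x6→Out: bottleneck 3, flow now 3.
Augment Res→x2→x4→x6→Out: bottleneck 1, flow now 4.
Augment Res→x2→x4→x7→Out: bottleneck 3, flow now 7.
Augment Res→x2→x4→x8→Out: bottleneck 4, flow now 11.
Augment Res→x3→x4→x8→Out: bottleneck 2, flow now 13.
No augmenting path remains; maximum flow = 13.
In the residual graph, reachable from Res: {Res, x3}.
Min-cut edges: Res→x1 (3), Res→x2 (8), x3→x4 (2); capacity 3 + 8 + 2 = 13.
This cut is saturated, so no flow can exceed 13.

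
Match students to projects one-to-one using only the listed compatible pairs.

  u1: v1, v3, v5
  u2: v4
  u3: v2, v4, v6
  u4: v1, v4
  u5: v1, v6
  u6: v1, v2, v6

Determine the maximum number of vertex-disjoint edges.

5

Unit-capacity flow: source→left, listed edges, right→sink; max matching = max flow.
Augmenting path u1→v1 (+1); matched 1.
Augmenting path u2→v4 (+1); matched 2.
Augmenting path u3→v2 (+1); matched 3.
Augmenting path u5→v6 (+1); matched 4.
Augmenting path u4→v1→u1→v3 (+1); matched 5.
No augmenting path remains; maximum matching = 5.
König certificate: {u1, v1, v2, v4, v6} is a vertex cover of size 5 (every listed pair touches it), so no matching can be larger.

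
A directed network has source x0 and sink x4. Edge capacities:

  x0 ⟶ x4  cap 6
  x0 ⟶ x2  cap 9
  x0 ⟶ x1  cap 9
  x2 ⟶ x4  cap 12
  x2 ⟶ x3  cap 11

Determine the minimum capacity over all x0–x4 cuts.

Augment x0→x4: bottleneck 6, flow now 6.
Augment x0→x2→x4: bottleneck 9, flow now 15.
No augmenting path remains; maximum flow = 15.
By max-flow min-cut, the minimum cut capacity equals the max flow.
In the residual graph, reachable from x0: {x0, x1}.
Min-cut edges: x0→x2 (9), x0→x4 (6); capacity 9 + 6 = 15.

15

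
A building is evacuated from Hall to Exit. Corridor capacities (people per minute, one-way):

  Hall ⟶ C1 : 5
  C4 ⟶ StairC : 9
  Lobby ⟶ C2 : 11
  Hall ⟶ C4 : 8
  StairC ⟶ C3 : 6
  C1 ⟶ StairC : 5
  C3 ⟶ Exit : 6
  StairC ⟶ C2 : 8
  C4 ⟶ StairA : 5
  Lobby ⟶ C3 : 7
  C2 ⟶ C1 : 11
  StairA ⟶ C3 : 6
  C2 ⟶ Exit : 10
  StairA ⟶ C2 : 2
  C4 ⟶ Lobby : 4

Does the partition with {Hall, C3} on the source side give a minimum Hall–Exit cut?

Given cut capacity: 8 + 5 + 6 = 19.
Augment Hall→C4→Lobby→C2→Exit: bottleneck 4, flow now 4.
Augment Hall→C4→StairA→C2→Exit: bottleneck 2, flow now 6.
Augment Hall→C4→StairA→C3→Exit: bottleneck 2, flow now 8.
Augment Hall→C1→StairC→C2→Exit: bottleneck 4, flow now 12.
Augment Hall→C1→StairC→C3→Exit: bottleneck 1, flow now 13.
No augmenting path remains; maximum flow = 13.
In the residual graph, reachable from Hall: {Hall}.
Min-cut edges: Hall→C4 (8), Hall→C1 (5); capacity 8 + 5 = 13.
Cut capacity 19 exceeds the max flow 13, so it is not minimum.

No — its capacity is 19, but the minimum cut has capacity 13.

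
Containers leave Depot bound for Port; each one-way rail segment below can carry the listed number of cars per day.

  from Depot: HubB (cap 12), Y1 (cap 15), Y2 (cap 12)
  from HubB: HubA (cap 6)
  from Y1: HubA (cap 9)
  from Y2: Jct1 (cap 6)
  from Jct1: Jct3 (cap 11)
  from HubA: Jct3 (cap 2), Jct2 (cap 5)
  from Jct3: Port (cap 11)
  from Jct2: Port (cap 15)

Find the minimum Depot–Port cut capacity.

Augment Depot→HubB→HubA→Jct3→Port: bottleneck 2, flow now 2.
Augment Depot→HubB→HubA→Jct2→Port: bottleneck 4, flow now 6.
Augment Depot→Y1→HubA→Jct2→Port: bottleneck 1, flow now 7.
Augment Depot→Y2→Jct1→Jct3→Port: bottleneck 6, flow now 13.
No augmenting path remains; maximum flow = 13.
By max-flow min-cut, the minimum cut capacity equals the max flow.
In the residual graph, reachable from Depot: {Depot, HubB, Y1, Y2, HubA}.
Min-cut edges: Y2→Jct1 (6), HubA→Jct3 (2), HubA→Jct2 (5); capacity 6 + 2 + 5 = 13.

13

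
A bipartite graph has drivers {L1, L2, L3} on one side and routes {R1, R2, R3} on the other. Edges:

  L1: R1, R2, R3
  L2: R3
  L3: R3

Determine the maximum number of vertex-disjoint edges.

2

Unit-capacity flow: source→left, listed edges, right→sink; max matching = max flow.
Augmenting path L1→R1 (+1); matched 1.
Augmenting path L2→R3 (+1); matched 2.
No augmenting path remains; maximum matching = 2.
König certificate: {L1, R3} is a vertex cover of size 2 (every listed pair touches it), so no matching can be larger.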